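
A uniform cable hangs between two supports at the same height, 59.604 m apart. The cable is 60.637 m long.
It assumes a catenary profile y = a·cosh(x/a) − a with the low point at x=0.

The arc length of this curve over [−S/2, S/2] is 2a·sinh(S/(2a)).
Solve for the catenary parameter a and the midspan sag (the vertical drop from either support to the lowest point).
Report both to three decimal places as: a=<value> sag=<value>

seed: a₀ = √(S³/(24(L−S))) = √(59.604³/(24·1.033)) = 92.418162
iter 1: u=0.322469  f(a)=+5.384e-03  f'(a)=-2.259e-02  a ← 92.418162 − (+5.384e-03/-2.259e-02) = 92.656525
iter 2: u=0.321640  f(a)=+2.090e-05  f'(a)=-2.241e-02  a ← 92.656525 − (+2.090e-05/-2.241e-02) = 92.657458
iter 3: u=0.321636  f(a)=+3.177e-10  f'(a)=-2.241e-02  a ← 92.657458 − (+3.177e-10/-2.241e-02) = 92.657458
iter 4: u=0.321636  f(a)=+0.000e+00  f'(a)=-2.241e-02  a ← 92.657458 − (+0.000e+00/-2.241e-02) = 92.657458
converged: |Δa| < 1e-12 after 4 iterations
sag = a·(cosh(S/(2a)) − 1) = 92.657458·(cosh(0.321636) − 1) = 4.834162
T_max/T_min = cosh(S/(2a)) = 1.052172

a=92.657 sag=4.834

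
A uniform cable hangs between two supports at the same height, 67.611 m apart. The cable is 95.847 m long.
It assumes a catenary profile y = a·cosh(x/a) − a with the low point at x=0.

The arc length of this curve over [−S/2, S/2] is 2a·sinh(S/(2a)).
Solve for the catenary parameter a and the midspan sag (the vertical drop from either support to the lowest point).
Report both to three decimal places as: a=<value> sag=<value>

seed: a₀ = √(S³/(24(L−S))) = √(67.611³/(24·28.236)) = 21.355947
iter 1: u=1.582955  f(a)=+3.756e+00  f'(a)=-3.369e+00  a ← 21.355947 − (+3.756e+00/-3.369e+00) = 22.470856
iter 2: u=1.504415  f(a)=+3.142e-01  f'(a)=-2.827e+00  a ← 22.470856 − (+3.142e-01/-2.827e+00) = 22.581996
iter 3: u=1.497011  f(a)=+2.642e-03  f'(a)=-2.780e+00  a ← 22.581996 − (+2.642e-03/-2.780e+00) = 22.582947
iter 4: u=1.496948  f(a)=+1.902e-07  f'(a)=-2.779e+00  a ← 22.582947 − (+1.902e-07/-2.779e+00) = 22.582947
iter 5: u=1.496948  f(a)=+1.421e-14  f'(a)=-2.779e+00  a ← 22.582947 − (+1.421e-14/-2.779e+00) = 22.582947
converged: |Δa| < 1e-12 after 5 iterations
sag = a·(cosh(S/(2a)) − 1) = 22.582947·(cosh(1.496948) − 1) = 30.394891
T_max/T_min = cosh(S/(2a)) = 2.345922

a=22.583 sag=30.395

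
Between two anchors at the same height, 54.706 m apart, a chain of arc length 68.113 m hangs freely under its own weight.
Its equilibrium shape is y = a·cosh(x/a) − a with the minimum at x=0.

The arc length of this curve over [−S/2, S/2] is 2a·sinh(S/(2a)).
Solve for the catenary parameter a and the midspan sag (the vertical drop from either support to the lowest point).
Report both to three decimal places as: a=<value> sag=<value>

a=23.343 sag=17.945

seed: a₀ = √(S³/(24(L−S))) = √(54.706³/(24·13.407)) = 22.556983
iter 1: u=1.212618  f(a)=+1.021e+00  f'(a)=-1.373e+00  a ← 22.556983 − (+1.021e+00/-1.373e+00) = 23.300590
iter 2: u=1.173919  f(a)=+5.266e-02  f'(a)=-1.235e+00  a ← 23.300590 − (+5.266e-02/-1.235e+00) = 23.343240
iter 3: u=1.171774  f(a)=+1.569e-04  f'(a)=-1.227e+00  a ← 23.343240 − (+1.569e-04/-1.227e+00) = 23.343368
iter 4: u=1.171768  f(a)=+1.403e-09  f'(a)=-1.227e+00  a ← 23.343368 − (+1.403e-09/-1.227e+00) = 23.343368
iter 5: u=1.171768  f(a)=+0.000e+00  f'(a)=-1.227e+00  a ← 23.343368 − (+0.000e+00/-1.227e+00) = 23.343368
converged: |Δa| < 1e-12 after 5 iterations
sag = a·(cosh(S/(2a)) − 1) = 23.343368·(cosh(1.171768) − 1) = 17.945348
T_max/T_min = cosh(S/(2a)) = 1.768756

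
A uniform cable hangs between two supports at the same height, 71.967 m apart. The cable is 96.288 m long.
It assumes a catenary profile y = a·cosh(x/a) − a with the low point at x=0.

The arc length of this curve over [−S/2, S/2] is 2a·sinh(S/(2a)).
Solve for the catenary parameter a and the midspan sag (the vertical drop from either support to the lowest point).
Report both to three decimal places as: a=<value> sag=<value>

a=26.463 sag=28.475

seed: a₀ = √(S³/(24(L−S))) = √(71.967³/(24·24.321)) = 25.269914
iter 1: u=1.423966  f(a)=+2.588e+00  f'(a)=-2.345e+00  a ← 25.269914 − (+2.588e+00/-2.345e+00) = 26.373840
iter 2: u=1.364363  f(a)=+1.793e-01  f'(a)=-2.030e+00  a ← 26.373840 − (+1.793e-01/-2.030e+00) = 26.462146
iter 3: u=1.359810  f(a)=+1.001e-03  f'(a)=-2.007e+00  a ← 26.462146 − (+1.001e-03/-2.007e+00) = 26.462645
iter 4: u=1.359785  f(a)=+3.164e-08  f'(a)=-2.007e+00  a ← 26.462645 − (+3.164e-08/-2.007e+00) = 26.462645
iter 5: u=1.359785  f(a)=-1.421e-14  f'(a)=-2.007e+00  a ← 26.462645 − (-1.421e-14/-2.007e+00) = 26.462645
converged: |Δa| < 1e-12 after 5 iterations
sag = a·(cosh(S/(2a)) − 1) = 26.462645·(cosh(1.359785) − 1) = 28.474740
T_max/T_min = cosh(S/(2a)) = 2.076035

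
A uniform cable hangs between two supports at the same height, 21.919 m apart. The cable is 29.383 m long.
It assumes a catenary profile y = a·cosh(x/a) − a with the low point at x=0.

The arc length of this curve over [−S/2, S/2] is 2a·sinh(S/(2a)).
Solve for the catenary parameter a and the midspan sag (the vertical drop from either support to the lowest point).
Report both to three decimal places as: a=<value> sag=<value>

a=8.032 sag=8.712

seed: a₀ = √(S³/(24(L−S))) = √(21.919³/(24·7.464)) = 7.667251
iter 1: u=1.429391  f(a)=+8.007e-01  f'(a)=-2.375e+00  a ← 7.667251 − (+8.007e-01/-2.375e+00) = 8.004386
iter 2: u=1.369187  f(a)=+5.584e-02  f'(a)=-2.054e+00  a ← 8.004386 − (+5.584e-02/-2.054e+00) = 8.031568
iter 3: u=1.364553  f(a)=+3.166e-04  f'(a)=-2.031e+00  a ← 8.031568 − (+3.166e-04/-2.031e+00) = 8.031724
iter 4: u=1.364527  f(a)=+1.030e-08  f'(a)=-2.031e+00  a ← 8.031724 − (+1.030e-08/-2.031e+00) = 8.031724
iter 5: u=1.364527  f(a)=+7.105e-15  f'(a)=-2.031e+00  a ← 8.031724 − (+7.105e-15/-2.031e+00) = 8.031724
converged: |Δa| < 1e-12 after 5 iterations
sag = a·(cosh(S/(2a)) − 1) = 8.031724·(cosh(1.364527) − 1) = 8.711895
T_max/T_min = cosh(S/(2a)) = 2.084686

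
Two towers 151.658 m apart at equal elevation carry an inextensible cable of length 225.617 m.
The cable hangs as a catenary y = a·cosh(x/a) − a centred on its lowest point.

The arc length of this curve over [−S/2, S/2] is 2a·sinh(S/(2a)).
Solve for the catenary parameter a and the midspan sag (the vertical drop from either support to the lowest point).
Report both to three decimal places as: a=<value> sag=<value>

a=47.266 sag=75.044

seed: a₀ = √(S³/(24(L−S))) = √(151.658³/(24·73.959)) = 44.329910
iter 1: u=1.710561  f(a)=+1.161e+01  f'(a)=-4.421e+00  a ← 44.329910 − (+1.161e+01/-4.421e+00) = 46.955102
iter 2: u=1.614926  f(a)=+1.111e+00  f'(a)=-3.612e+00  a ← 46.955102 − (+1.111e+00/-3.612e+00) = 47.262666
iter 3: u=1.604416  f(a)=+1.255e-02  f'(a)=-3.530e+00  a ← 47.262666 − (+1.255e-02/-3.530e+00) = 47.266222
iter 4: u=1.604296  f(a)=+1.644e-06  f'(a)=-3.530e+00  a ← 47.266222 − (+1.644e-06/-3.530e+00) = 47.266222
iter 5: u=1.604296  f(a)=+5.684e-14  f'(a)=-3.530e+00  a ← 47.266222 − (+5.684e-14/-3.530e+00) = 47.266222
converged: |Δa| < 1e-12 after 5 iterations
sag = a·(cosh(S/(2a)) − 1) = 47.266222·(cosh(1.604296) − 1) = 75.044257
T_max/T_min = cosh(S/(2a)) = 2.587693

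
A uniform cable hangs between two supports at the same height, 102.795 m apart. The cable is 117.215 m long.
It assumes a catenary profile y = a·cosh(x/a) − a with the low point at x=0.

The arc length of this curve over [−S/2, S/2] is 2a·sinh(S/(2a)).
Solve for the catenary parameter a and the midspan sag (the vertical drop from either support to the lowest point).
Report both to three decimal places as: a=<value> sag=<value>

a=57.166 sag=24.705

seed: a₀ = √(S³/(24(L−S))) = √(102.795³/(24·14.420)) = 56.023435
iter 1: u=0.917429  f(a)=+6.192e-01  f'(a)=-5.594e-01  a ← 56.023435 − (+6.192e-01/-5.594e-01) = 57.130180
iter 2: u=0.899656  f(a)=+1.882e-02  f'(a)=-5.259e-01  a ← 57.130180 − (+1.882e-02/-5.259e-01) = 57.165973
iter 3: u=0.899093  f(a)=+1.861e-05  f'(a)=-5.248e-01  a ← 57.165973 − (+1.861e-05/-5.248e-01) = 57.166008
iter 4: u=0.899092  f(a)=+1.822e-11  f'(a)=-5.248e-01  a ← 57.166008 − (+1.822e-11/-5.248e-01) = 57.166008
converged: |Δa| < 1e-12 after 4 iterations
sag = a·(cosh(S/(2a)) − 1) = 57.166008·(cosh(0.899092) − 1) = 24.704570
T_max/T_min = cosh(S/(2a)) = 1.432155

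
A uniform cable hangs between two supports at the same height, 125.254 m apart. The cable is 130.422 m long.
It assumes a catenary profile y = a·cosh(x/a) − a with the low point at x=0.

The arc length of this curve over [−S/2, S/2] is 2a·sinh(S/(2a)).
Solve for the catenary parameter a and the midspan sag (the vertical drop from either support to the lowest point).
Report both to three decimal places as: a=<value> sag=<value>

a=126.641 sag=15.803

seed: a₀ = √(S³/(24(L−S))) = √(125.254³/(24·5.168)) = 125.869507
iter 1: u=0.497555  f(a)=+6.435e-02  f'(a)=-8.417e-02  a ← 125.869507 − (+6.435e-02/-8.417e-02) = 126.634030
iter 2: u=0.494551  f(a)=+5.910e-04  f'(a)=-8.263e-02  a ← 126.634030 − (+5.910e-04/-8.263e-02) = 126.641182
iter 3: u=0.494523  f(a)=+5.088e-08  f'(a)=-8.261e-02  a ← 126.641182 − (+5.088e-08/-8.261e-02) = 126.641183
iter 4: u=0.494523  f(a)=+0.000e+00  f'(a)=-8.261e-02  a ← 126.641183 − (+0.000e+00/-8.261e-02) = 126.641183
converged: |Δa| < 1e-12 after 4 iterations
sag = a·(cosh(S/(2a)) − 1) = 126.641183·(cosh(0.494523) − 1) = 15.803416
T_max/T_min = cosh(S/(2a)) = 1.124789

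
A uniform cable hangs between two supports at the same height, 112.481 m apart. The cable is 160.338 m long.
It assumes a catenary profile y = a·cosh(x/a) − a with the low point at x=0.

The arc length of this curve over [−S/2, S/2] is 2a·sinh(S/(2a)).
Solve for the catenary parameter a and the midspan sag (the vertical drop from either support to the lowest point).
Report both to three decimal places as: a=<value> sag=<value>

seed: a₀ = √(S³/(24(L−S))) = √(112.481³/(24·47.857)) = 35.199816
iter 1: u=1.597750  f(a)=+6.493e+00  f'(a)=-3.480e+00  a ← 35.199816 − (+6.493e+00/-3.480e+00) = 37.065860
iter 2: u=1.517313  f(a)=+5.521e-01  f'(a)=-2.911e+00  a ← 37.065860 − (+5.521e-01/-2.911e+00) = 37.255517
iter 3: u=1.509589  f(a)=+4.810e-03  f'(a)=-2.860e+00  a ← 37.255517 − (+4.810e-03/-2.860e+00) = 37.257198
iter 4: u=1.509520  f(a)=+3.723e-07  f'(a)=-2.860e+00  a ← 37.257198 − (+3.723e-07/-2.860e+00) = 37.257199
iter 5: u=1.509520  f(a)=+2.842e-14  f'(a)=-2.860e+00  a ← 37.257199 − (+2.842e-14/-2.860e+00) = 37.257199
converged: |Δa| < 1e-12 after 5 iterations
sag = a·(cosh(S/(2a)) − 1) = 37.257199·(cosh(1.509520) − 1) = 51.146237
T_max/T_min = cosh(S/(2a)) = 2.372788

a=37.257 sag=51.146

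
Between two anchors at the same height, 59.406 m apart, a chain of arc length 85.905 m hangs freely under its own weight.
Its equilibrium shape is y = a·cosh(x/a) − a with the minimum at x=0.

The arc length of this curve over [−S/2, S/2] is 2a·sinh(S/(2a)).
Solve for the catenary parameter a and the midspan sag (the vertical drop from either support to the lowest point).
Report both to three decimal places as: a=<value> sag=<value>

seed: a₀ = √(S³/(24(L−S))) = √(59.406³/(24·26.499)) = 18.156206
iter 1: u=1.635970  f(a)=+3.781e+00  f'(a)=-3.779e+00  a ← 18.156206 − (+3.781e+00/-3.779e+00) = 19.156718
iter 2: u=1.550527  f(a)=+3.350e-01  f'(a)=-3.136e+00  a ← 19.156718 − (+3.350e-01/-3.136e+00) = 19.263538
iter 3: u=1.541929  f(a)=+3.195e-03  f'(a)=-3.077e+00  a ← 19.263538 − (+3.195e-03/-3.077e+00) = 19.264576
iter 4: u=1.541845  f(a)=+2.968e-07  f'(a)=-3.076e+00  a ← 19.264576 − (+2.968e-07/-3.076e+00) = 19.264576
iter 5: u=1.541845  f(a)=+1.421e-14  f'(a)=-3.076e+00  a ← 19.264576 − (+1.421e-14/-3.076e+00) = 19.264576
converged: |Δa| < 1e-12 after 5 iterations
sag = a·(cosh(S/(2a)) − 1) = 19.264576·(cosh(1.541845) − 1) = 27.810270
T_max/T_min = cosh(S/(2a)) = 2.443596

a=19.265 sag=27.810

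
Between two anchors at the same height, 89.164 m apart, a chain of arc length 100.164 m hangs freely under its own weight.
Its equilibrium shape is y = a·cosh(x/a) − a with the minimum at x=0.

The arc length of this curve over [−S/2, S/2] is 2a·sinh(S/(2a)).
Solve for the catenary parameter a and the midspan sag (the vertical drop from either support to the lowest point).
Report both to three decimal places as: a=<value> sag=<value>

seed: a₀ = √(S³/(24(L−S))) = √(89.164³/(24·11.000)) = 51.818203
iter 1: u=0.860354  f(a)=+4.144e-01  f'(a)=-4.568e-01  a ← 51.818203 − (+4.144e-01/-4.568e-01) = 52.725246
iter 2: u=0.845553  f(a)=+1.113e-02  f'(a)=-4.326e-01  a ← 52.725246 − (+1.113e-02/-4.326e-01) = 52.750976
iter 3: u=0.845141  f(a)=+8.522e-06  f'(a)=-4.319e-01  a ← 52.750976 − (+8.522e-06/-4.319e-01) = 52.750995
iter 4: u=0.845140  f(a)=+5.002e-12  f'(a)=-4.319e-01  a ← 52.750995 − (+5.002e-12/-4.319e-01) = 52.750995
converged: |Δa| < 1e-12 after 4 iterations
sag = a·(cosh(S/(2a)) − 1) = 52.750995·(cosh(0.845140) − 1) = 19.987401
T_max/T_min = cosh(S/(2a)) = 1.378901

a=52.751 sag=19.987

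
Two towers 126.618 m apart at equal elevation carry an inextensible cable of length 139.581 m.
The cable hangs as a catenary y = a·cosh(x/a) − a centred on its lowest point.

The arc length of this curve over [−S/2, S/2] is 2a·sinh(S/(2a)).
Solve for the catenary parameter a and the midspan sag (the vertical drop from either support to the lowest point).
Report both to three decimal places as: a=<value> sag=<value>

a=81.989 sag=25.681

seed: a₀ = √(S³/(24(L−S))) = √(126.618³/(24·12.963)) = 80.776456
iter 1: u=0.783756  f(a)=+4.040e-01  f'(a)=-3.411e-01  a ← 80.776456 − (+4.040e-01/-3.411e-01) = 81.960855
iter 2: u=0.772430  f(a)=+9.058e-03  f'(a)=-3.260e-01  a ← 81.960855 − (+9.058e-03/-3.260e-01) = 81.988641
iter 3: u=0.772168  f(a)=+4.784e-06  f'(a)=-3.256e-01  a ← 81.988641 − (+4.784e-06/-3.256e-01) = 81.988656
iter 4: u=0.772168  f(a)=+1.336e-12  f'(a)=-3.256e-01  a ← 81.988656 − (+1.336e-12/-3.256e-01) = 81.988656
converged: |Δa| < 1e-12 after 4 iterations
sag = a·(cosh(S/(2a)) − 1) = 81.988656·(cosh(0.772168) − 1) = 25.681459
T_max/T_min = cosh(S/(2a)) = 1.313232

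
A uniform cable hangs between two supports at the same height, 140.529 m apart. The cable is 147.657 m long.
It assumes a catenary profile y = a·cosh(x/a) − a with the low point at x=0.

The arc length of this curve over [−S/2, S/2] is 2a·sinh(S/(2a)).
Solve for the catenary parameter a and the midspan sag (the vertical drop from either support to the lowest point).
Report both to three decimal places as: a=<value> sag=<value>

seed: a₀ = √(S³/(24(L−S))) = √(140.529³/(24·7.128)) = 127.367747
iter 1: u=0.551666  f(a)=+1.093e-01  f'(a)=-1.154e-01  a ← 127.367747 − (+1.093e-01/-1.154e-01) = 128.314728
iter 2: u=0.547595  f(a)=+1.230e-03  f'(a)=-1.128e-01  a ← 128.314728 − (+1.230e-03/-1.128e-01) = 128.325638
iter 3: u=0.547548  f(a)=+1.600e-07  f'(a)=-1.128e-01  a ← 128.325638 − (+1.600e-07/-1.128e-01) = 128.325639
iter 4: u=0.547548  f(a)=+2.842e-14  f'(a)=-1.128e-01  a ← 128.325639 − (+2.842e-14/-1.128e-01) = 128.325639
converged: |Δa| < 1e-12 after 4 iterations
sag = a·(cosh(S/(2a)) − 1) = 128.325639·(cosh(0.547548) − 1) = 19.722046
T_max/T_min = cosh(S/(2a)) = 1.153687

a=128.326 sag=19.722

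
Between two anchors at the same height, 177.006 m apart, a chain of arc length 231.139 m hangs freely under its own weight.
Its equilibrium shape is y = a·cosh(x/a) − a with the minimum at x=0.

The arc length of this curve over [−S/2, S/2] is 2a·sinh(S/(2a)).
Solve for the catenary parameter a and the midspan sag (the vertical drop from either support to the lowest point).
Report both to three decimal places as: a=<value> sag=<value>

seed: a₀ = √(S³/(24(L−S))) = √(177.006³/(24·54.133)) = 65.334912
iter 1: u=1.354605  f(a)=+5.189e+00  f'(a)=-1.982e+00  a ← 65.334912 − (+5.189e+00/-1.982e+00) = 67.953362
iter 2: u=1.302408  f(a)=+3.283e-01  f'(a)=-1.738e+00  a ← 67.953362 − (+3.283e-01/-1.738e+00) = 68.142206
iter 3: u=1.298799  f(a)=+1.510e-03  f'(a)=-1.722e+00  a ← 68.142206 − (+1.510e-03/-1.722e+00) = 68.143083
iter 4: u=1.298782  f(a)=+3.226e-08  f'(a)=-1.722e+00  a ← 68.143083 − (+3.226e-08/-1.722e+00) = 68.143083
iter 5: u=1.298782  f(a)=+2.842e-14  f'(a)=-1.722e+00  a ← 68.143083 − (+2.842e-14/-1.722e+00) = 68.143083
converged: |Δa| < 1e-12 after 5 iterations
sag = a·(cosh(S/(2a)) − 1) = 68.143083·(cosh(1.298782) − 1) = 66.020210
T_max/T_min = cosh(S/(2a)) = 1.968847

a=68.143 sag=66.020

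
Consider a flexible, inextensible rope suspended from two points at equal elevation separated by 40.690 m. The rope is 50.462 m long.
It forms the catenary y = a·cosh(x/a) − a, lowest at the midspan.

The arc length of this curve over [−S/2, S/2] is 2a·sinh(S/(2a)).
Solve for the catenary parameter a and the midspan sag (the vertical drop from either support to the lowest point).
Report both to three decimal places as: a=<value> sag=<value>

seed: a₀ = √(S³/(24(L−S))) = √(40.690³/(24·9.772)) = 16.948614
iter 1: u=1.200393  f(a)=+7.287e-01  f'(a)=-1.328e+00  a ← 16.948614 − (+7.287e-01/-1.328e+00) = 17.497295
iter 2: u=1.162751  f(a)=+3.688e-02  f'(a)=-1.197e+00  a ← 17.497295 − (+3.688e-02/-1.197e+00) = 17.528113
iter 3: u=1.160707  f(a)=+1.056e-04  f'(a)=-1.190e+00  a ← 17.528113 − (+1.056e-04/-1.190e+00) = 17.528202
iter 4: u=1.160701  f(a)=+8.719e-10  f'(a)=-1.190e+00  a ← 17.528202 − (+8.719e-10/-1.190e+00) = 17.528202
iter 5: u=1.160701  f(a)=-7.105e-15  f'(a)=-1.190e+00  a ← 17.528202 − (-7.105e-15/-1.190e+00) = 17.528202
converged: |Δa| < 1e-12 after 5 iterations
sag = a·(cosh(S/(2a)) − 1) = 17.528202·(cosh(1.160701) − 1) = 13.193797
T_max/T_min = cosh(S/(2a)) = 1.752718

a=17.528 sag=13.194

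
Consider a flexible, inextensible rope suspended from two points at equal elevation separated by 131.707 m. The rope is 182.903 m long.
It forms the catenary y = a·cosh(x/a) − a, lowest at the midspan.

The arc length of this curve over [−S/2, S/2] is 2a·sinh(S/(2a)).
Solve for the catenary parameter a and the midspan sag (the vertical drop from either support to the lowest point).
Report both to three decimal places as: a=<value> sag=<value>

seed: a₀ = √(S³/(24(L−S))) = √(131.707³/(24·51.196)) = 43.121082
iter 1: u=1.527176  f(a)=+6.313e+00  f'(a)=-2.977e+00  a ← 43.121082 − (+6.313e+00/-2.977e+00) = 45.241906
iter 2: u=1.455586  f(a)=+4.956e-01  f'(a)=-2.526e+00  a ← 45.241906 − (+4.956e-01/-2.526e+00) = 45.438113
iter 3: u=1.449301  f(a)=+3.630e-03  f'(a)=-2.489e+00  a ← 45.438113 − (+3.630e-03/-2.489e+00) = 45.439571
iter 4: u=1.449254  f(a)=+1.979e-07  f'(a)=-2.489e+00  a ← 45.439571 − (+1.979e-07/-2.489e+00) = 45.439571
iter 5: u=1.449254  f(a)=-8.527e-14  f'(a)=-2.489e+00  a ← 45.439571 − (-8.527e-14/-2.489e+00) = 45.439571
converged: |Δa| < 1e-12 after 5 iterations
sag = a·(cosh(S/(2a)) − 1) = 45.439571·(cosh(1.449254) − 1) = 56.678652
T_max/T_min = cosh(S/(2a)) = 2.247341

a=45.440 sag=56.679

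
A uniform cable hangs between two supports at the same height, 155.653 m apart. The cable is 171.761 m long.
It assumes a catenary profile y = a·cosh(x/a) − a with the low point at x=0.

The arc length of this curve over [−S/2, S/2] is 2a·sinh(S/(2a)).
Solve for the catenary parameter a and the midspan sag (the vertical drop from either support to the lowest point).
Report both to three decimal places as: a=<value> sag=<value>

a=100.264 sag=31.752

seed: a₀ = √(S³/(24(L−S))) = √(155.653³/(24·16.108)) = 98.766534
iter 1: u=0.787985  f(a)=+5.075e-01  f'(a)=-3.469e-01  a ← 98.766534 − (+5.075e-01/-3.469e-01) = 100.229662
iter 2: u=0.776482  f(a)=+1.150e-02  f'(a)=-3.313e-01  a ← 100.229662 − (+1.150e-02/-3.313e-01) = 100.264365
iter 3: u=0.776213  f(a)=+6.205e-06  f'(a)=-3.310e-01  a ← 100.264365 − (+6.205e-06/-3.310e-01) = 100.264383
iter 4: u=0.776213  f(a)=+1.762e-12  f'(a)=-3.310e-01  a ← 100.264383 − (+1.762e-12/-3.310e-01) = 100.264383
converged: |Δa| < 1e-12 after 4 iterations
sag = a·(cosh(S/(2a)) − 1) = 100.264383·(cosh(0.776213) − 1) = 31.752308
T_max/T_min = cosh(S/(2a)) = 1.316686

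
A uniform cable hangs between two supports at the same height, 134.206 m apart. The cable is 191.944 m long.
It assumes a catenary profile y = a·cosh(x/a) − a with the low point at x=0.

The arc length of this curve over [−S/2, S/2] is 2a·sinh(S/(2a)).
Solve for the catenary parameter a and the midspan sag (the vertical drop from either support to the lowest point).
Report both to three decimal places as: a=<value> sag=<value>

seed: a₀ = √(S³/(24(L−S))) = √(134.206³/(24·57.738)) = 41.765858
iter 1: u=1.606647  f(a)=+7.927e+00  f'(a)=-3.548e+00  a ← 41.765858 − (+7.927e+00/-3.548e+00) = 44.000292
iter 2: u=1.525058  f(a)=+6.806e-01  f'(a)=-2.962e+00  a ← 44.000292 − (+6.806e-01/-2.962e+00) = 44.230031
iter 3: u=1.517137  f(a)=+6.057e-03  f'(a)=-2.910e+00  a ← 44.230031 − (+6.057e-03/-2.910e+00) = 44.232113
iter 4: u=1.517065  f(a)=+4.893e-07  f'(a)=-2.909e+00  a ← 44.232113 − (+4.893e-07/-2.909e+00) = 44.232113
iter 5: u=1.517065  f(a)=+2.842e-14  f'(a)=-2.909e+00  a ← 44.232113 − (+2.842e-14/-2.909e+00) = 44.232113
converged: |Δa| < 1e-12 after 5 iterations
sag = a·(cosh(S/(2a)) − 1) = 44.232113·(cosh(1.517065) − 1) = 61.442409
T_max/T_min = cosh(S/(2a)) = 2.389091

a=44.232 sag=61.442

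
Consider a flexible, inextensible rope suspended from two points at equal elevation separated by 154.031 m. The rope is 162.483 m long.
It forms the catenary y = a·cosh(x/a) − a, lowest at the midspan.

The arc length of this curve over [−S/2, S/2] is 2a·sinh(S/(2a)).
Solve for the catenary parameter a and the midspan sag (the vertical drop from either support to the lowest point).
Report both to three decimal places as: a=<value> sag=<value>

seed: a₀ = √(S³/(24(L−S))) = √(154.031³/(24·8.452)) = 134.222968
iter 1: u=0.573788  f(a)=+1.402e-01  f'(a)=-1.301e-01  a ← 134.222968 − (+1.402e-01/-1.301e-01) = 135.300535
iter 2: u=0.569218  f(a)=+1.707e-03  f'(a)=-1.270e-01  a ← 135.300535 − (+1.707e-03/-1.270e-01) = 135.313974
iter 3: u=0.569161  f(a)=+2.597e-07  f'(a)=-1.269e-01  a ← 135.313974 − (+2.597e-07/-1.269e-01) = 135.313976
iter 4: u=0.569161  f(a)=+2.842e-14  f'(a)=-1.269e-01  a ← 135.313976 − (+2.842e-14/-1.269e-01) = 135.313976
converged: |Δa| < 1e-12 after 4 iterations
sag = a·(cosh(S/(2a)) − 1) = 135.313976·(cosh(0.569161) − 1) = 22.515215
T_max/T_min = cosh(S/(2a)) = 1.166392

a=135.314 sag=22.515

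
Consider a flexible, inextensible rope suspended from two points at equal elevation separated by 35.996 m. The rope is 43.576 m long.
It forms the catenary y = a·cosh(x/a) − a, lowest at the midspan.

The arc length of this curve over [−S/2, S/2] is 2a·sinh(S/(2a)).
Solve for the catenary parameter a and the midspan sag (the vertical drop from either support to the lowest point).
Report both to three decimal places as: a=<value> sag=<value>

seed: a₀ = √(S³/(24(L−S))) = √(35.996³/(24·7.580)) = 16.011836
iter 1: u=1.124043  f(a)=+4.935e-01  f'(a)=-1.072e+00  a ← 16.011836 − (+4.935e-01/-1.072e+00) = 16.472228
iter 2: u=1.092627  f(a)=+2.209e-02  f'(a)=-9.780e-01  a ← 16.472228 − (+2.209e-02/-9.780e-01) = 16.494812
iter 3: u=1.091131  f(a)=+4.882e-05  f'(a)=-9.736e-01  a ← 16.494812 − (+4.882e-05/-9.736e-01) = 16.494862
iter 4: u=1.091128  f(a)=+2.397e-10  f'(a)=-9.736e-01  a ← 16.494862 − (+2.397e-10/-9.736e-01) = 16.494862
iter 5: u=1.091128  f(a)=+0.000e+00  f'(a)=-9.736e-01  a ← 16.494862 − (+0.000e+00/-9.736e-01) = 16.494862
converged: |Δa| < 1e-12 after 5 iterations
sag = a·(cosh(S/(2a)) − 1) = 16.494862·(cosh(1.091128) − 1) = 10.832732
T_max/T_min = cosh(S/(2a)) = 1.656734

a=16.495 sag=10.833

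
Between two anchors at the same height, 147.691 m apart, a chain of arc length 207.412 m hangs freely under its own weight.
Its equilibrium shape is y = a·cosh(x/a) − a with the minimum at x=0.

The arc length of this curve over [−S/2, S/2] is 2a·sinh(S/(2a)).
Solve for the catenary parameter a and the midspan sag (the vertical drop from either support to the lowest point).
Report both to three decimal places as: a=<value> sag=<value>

seed: a₀ = √(S³/(24(L−S))) = √(147.691³/(24·59.721)) = 47.409120
iter 1: u=1.557622  f(a)=+7.678e+00  f'(a)=-3.186e+00  a ← 47.409120 − (+7.678e+00/-3.186e+00) = 49.818885
iter 2: u=1.482279  f(a)=+6.242e-01  f'(a)=-2.687e+00  a ← 49.818885 − (+6.242e-01/-2.687e+00) = 50.051171
iter 3: u=1.475400  f(a)=+4.933e-03  f'(a)=-2.645e+00  a ← 50.051171 − (+4.933e-03/-2.645e+00) = 50.053036
iter 4: u=1.475345  f(a)=+3.134e-07  f'(a)=-2.645e+00  a ← 50.053036 − (+3.134e-07/-2.645e+00) = 50.053036
iter 5: u=1.475345  f(a)=+0.000e+00  f'(a)=-2.645e+00  a ← 50.053036 − (+0.000e+00/-2.645e+00) = 50.053036
converged: |Δa| < 1e-12 after 5 iterations
sag = a·(cosh(S/(2a)) − 1) = 50.053036·(cosh(1.475345) − 1) = 65.100083
T_max/T_min = cosh(S/(2a)) = 2.300622

a=50.053 sag=65.100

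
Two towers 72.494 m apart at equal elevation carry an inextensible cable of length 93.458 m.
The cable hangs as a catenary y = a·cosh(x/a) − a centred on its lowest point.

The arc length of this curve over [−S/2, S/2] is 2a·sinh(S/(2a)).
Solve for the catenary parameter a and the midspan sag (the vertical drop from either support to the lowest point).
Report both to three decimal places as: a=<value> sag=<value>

seed: a₀ = √(S³/(24(L−S))) = √(72.494³/(24·20.964)) = 27.517590
iter 1: u=1.317230  f(a)=+1.896e+00  f'(a)=-1.805e+00  a ← 27.517590 − (+1.896e+00/-1.805e+00) = 28.567856
iter 2: u=1.268804  f(a)=+1.139e-01  f'(a)=-1.594e+00  a ← 28.567856 − (+1.139e-01/-1.594e+00) = 28.639336
iter 3: u=1.265637  f(a)=+4.698e-04  f'(a)=-1.581e+00  a ← 28.639336 − (+4.698e-04/-1.581e+00) = 28.639633
iter 4: u=1.265624  f(a)=+8.059e-09  f'(a)=-1.581e+00  a ← 28.639633 − (+8.059e-09/-1.581e+00) = 28.639633
iter 5: u=1.265624  f(a)=+0.000e+00  f'(a)=-1.581e+00  a ← 28.639633 − (+0.000e+00/-1.581e+00) = 28.639633
converged: |Δa| < 1e-12 after 5 iterations
sag = a·(cosh(S/(2a)) − 1) = 28.639633·(cosh(1.265624) − 1) = 26.167556
T_max/T_min = cosh(S/(2a)) = 1.913683

a=28.640 sag=26.168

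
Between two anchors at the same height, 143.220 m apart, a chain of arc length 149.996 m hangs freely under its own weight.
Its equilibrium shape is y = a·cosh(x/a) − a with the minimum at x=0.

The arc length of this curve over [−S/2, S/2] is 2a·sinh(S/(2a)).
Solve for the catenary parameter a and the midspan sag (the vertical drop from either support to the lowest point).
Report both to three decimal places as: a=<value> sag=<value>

seed: a₀ = √(S³/(24(L−S))) = √(143.220³/(24·6.776)) = 134.404307
iter 1: u=0.532795  f(a)=+9.683e-02  f'(a)=-1.037e-01  a ← 134.404307 − (+9.683e-02/-1.037e-01) = 135.337845
iter 2: u=0.529120  f(a)=+1.018e-03  f'(a)=-1.016e-01  a ← 135.337845 − (+1.018e-03/-1.016e-01) = 135.347871
iter 3: u=0.529081  f(a)=+1.152e-07  f'(a)=-1.015e-01  a ← 135.347871 − (+1.152e-07/-1.015e-01) = 135.347872
iter 4: u=0.529081  f(a)=+5.684e-14  f'(a)=-1.015e-01  a ← 135.347872 − (+5.684e-14/-1.015e-01) = 135.347872
converged: |Δa| < 1e-12 after 4 iterations
sag = a·(cosh(S/(2a)) − 1) = 135.347872·(cosh(0.529081) − 1) = 19.389798
T_max/T_min = cosh(S/(2a)) = 1.143259

a=135.348 sag=19.390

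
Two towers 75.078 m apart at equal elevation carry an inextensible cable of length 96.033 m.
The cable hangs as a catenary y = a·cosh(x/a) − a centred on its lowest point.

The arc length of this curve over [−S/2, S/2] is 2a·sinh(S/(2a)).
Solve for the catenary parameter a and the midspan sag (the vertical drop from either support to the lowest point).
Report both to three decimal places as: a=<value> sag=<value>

a=30.152 sag=26.547

seed: a₀ = √(S³/(24(L−S))) = √(75.078³/(24·20.955)) = 29.008120
iter 1: u=1.294086  f(a)=+1.826e+00  f'(a)=-1.702e+00  a ← 29.008120 − (+1.826e+00/-1.702e+00) = 30.081339
iter 2: u=1.247917  f(a)=+1.062e-01  f'(a)=-1.509e+00  a ← 30.081339 − (+1.062e-01/-1.509e+00) = 30.151749
iter 3: u=1.245002  f(a)=+4.087e-04  f'(a)=-1.497e+00  a ← 30.151749 − (+4.087e-04/-1.497e+00) = 30.152022
iter 4: u=1.244991  f(a)=+6.099e-09  f'(a)=-1.497e+00  a ← 30.152022 − (+6.099e-09/-1.497e+00) = 30.152022
iter 5: u=1.244991  f(a)=+0.000e+00  f'(a)=-1.497e+00  a ← 30.152022 − (+0.000e+00/-1.497e+00) = 30.152022
converged: |Δa| < 1e-12 after 5 iterations
sag = a·(cosh(S/(2a)) − 1) = 30.152022·(cosh(1.244991) − 1) = 26.546556
T_max/T_min = cosh(S/(2a)) = 1.880424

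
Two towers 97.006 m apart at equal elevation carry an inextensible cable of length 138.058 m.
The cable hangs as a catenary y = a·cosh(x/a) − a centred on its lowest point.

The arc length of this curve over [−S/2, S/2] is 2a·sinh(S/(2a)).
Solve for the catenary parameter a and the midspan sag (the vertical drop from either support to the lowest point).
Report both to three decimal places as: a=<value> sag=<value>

seed: a₀ = √(S³/(24(L−S))) = √(97.006³/(24·41.052)) = 30.438631
iter 1: u=1.593469  f(a)=+5.538e+00  f'(a)=-3.447e+00  a ← 30.438631 − (+5.538e+00/-3.447e+00) = 32.045158
iter 2: u=1.513583  f(a)=+4.687e-01  f'(a)=-2.886e+00  a ← 32.045158 − (+4.687e-01/-2.886e+00) = 32.207528
iter 3: u=1.505952  f(a)=+4.042e-03  f'(a)=-2.837e+00  a ← 32.207528 − (+4.042e-03/-2.837e+00) = 32.208953
iter 4: u=1.505886  f(a)=+3.064e-07  f'(a)=-2.836e+00  a ← 32.208953 − (+3.064e-07/-2.836e+00) = 32.208953
iter 5: u=1.505886  f(a)=+2.842e-14  f'(a)=-2.836e+00  a ← 32.208953 − (+2.842e-14/-2.836e+00) = 32.208953
converged: |Δa| < 1e-12 after 5 iterations
sag = a·(cosh(S/(2a)) − 1) = 32.208953·(cosh(1.505886) − 1) = 43.964661
T_max/T_min = cosh(S/(2a)) = 2.364983

a=32.209 sag=43.965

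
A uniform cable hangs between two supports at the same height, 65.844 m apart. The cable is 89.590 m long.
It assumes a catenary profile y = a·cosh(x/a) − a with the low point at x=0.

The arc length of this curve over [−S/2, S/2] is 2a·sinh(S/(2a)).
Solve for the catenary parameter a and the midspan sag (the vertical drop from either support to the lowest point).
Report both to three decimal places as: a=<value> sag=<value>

a=23.503 sag=27.083

seed: a₀ = √(S³/(24(L−S))) = √(65.844³/(24·23.746)) = 22.380689
iter 1: u=1.471000  f(a)=+2.706e+00  f'(a)=-2.618e+00  a ← 22.380689 − (+2.706e+00/-2.618e+00) = 23.414083
iter 2: u=1.406077  f(a)=+1.987e-01  f'(a)=-2.246e+00  a ← 23.414083 − (+1.987e-01/-2.246e+00) = 23.502520
iter 3: u=1.400786  f(a)=+1.259e-03  f'(a)=-2.218e+00  a ← 23.502520 − (+1.259e-03/-2.218e+00) = 23.503087
iter 4: u=1.400752  f(a)=+5.126e-08  f'(a)=-2.218e+00  a ← 23.503087 − (+5.126e-08/-2.218e+00) = 23.503087
iter 5: u=1.400752  f(a)=+1.421e-14  f'(a)=-2.218e+00  a ← 23.503087 − (+1.421e-14/-2.218e+00) = 23.503087
converged: |Δa| < 1e-12 after 5 iterations
sag = a·(cosh(S/(2a)) − 1) = 23.503087·(cosh(1.400752) − 1) = 27.083345
T_max/T_min = cosh(S/(2a)) = 2.152331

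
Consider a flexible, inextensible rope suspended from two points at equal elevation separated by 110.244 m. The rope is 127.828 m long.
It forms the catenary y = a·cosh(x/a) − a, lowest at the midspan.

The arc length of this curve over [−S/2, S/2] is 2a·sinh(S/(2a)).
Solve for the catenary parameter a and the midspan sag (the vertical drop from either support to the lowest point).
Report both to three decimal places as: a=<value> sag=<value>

a=57.648 sag=28.423

seed: a₀ = √(S³/(24(L−S))) = √(110.244³/(24·17.584)) = 56.346635
iter 1: u=0.978266  f(a)=+8.608e-01  f'(a)=-6.859e-01  a ← 56.346635 − (+8.608e-01/-6.859e-01) = 57.601586
iter 2: u=0.956953  f(a)=+2.960e-02  f'(a)=-6.395e-01  a ← 57.601586 − (+2.960e-02/-6.395e-01) = 57.647870
iter 3: u=0.956185  f(a)=+3.775e-05  f'(a)=-6.379e-01  a ← 57.647870 − (+3.775e-05/-6.379e-01) = 57.647929
iter 4: u=0.956184  f(a)=+6.160e-11  f'(a)=-6.379e-01  a ← 57.647929 − (+6.160e-11/-6.379e-01) = 57.647929
iter 5: u=0.956184  f(a)=-1.421e-14  f'(a)=-6.379e-01  a ← 57.647929 − (-1.421e-14/-6.379e-01) = 57.647929
converged: |Δa| < 1e-12 after 5 iterations
sag = a·(cosh(S/(2a)) − 1) = 57.647929·(cosh(0.956184) − 1) = 28.423455
T_max/T_min = cosh(S/(2a)) = 1.493052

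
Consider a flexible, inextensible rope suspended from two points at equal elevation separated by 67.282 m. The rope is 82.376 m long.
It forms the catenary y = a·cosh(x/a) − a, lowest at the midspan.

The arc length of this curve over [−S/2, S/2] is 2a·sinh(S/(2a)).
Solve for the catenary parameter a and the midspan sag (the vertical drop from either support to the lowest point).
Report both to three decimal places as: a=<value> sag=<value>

a=29.925 sag=20.986

seed: a₀ = √(S³/(24(L−S))) = √(67.282³/(24·15.094)) = 28.996164
iter 1: u=1.160188  f(a)=+1.049e+00  f'(a)=-1.188e+00  a ← 28.996164 − (+1.049e+00/-1.188e+00) = 29.879073
iter 2: u=1.125905  f(a)=+4.982e-02  f'(a)=-1.078e+00  a ← 29.879073 − (+4.982e-02/-1.078e+00) = 29.925301
iter 3: u=1.124166  f(a)=+1.248e-04  f'(a)=-1.072e+00  a ← 29.925301 − (+1.248e-04/-1.072e+00) = 29.925417
iter 4: u=1.124161  f(a)=+7.869e-10  f'(a)=-1.072e+00  a ← 29.925417 − (+7.869e-10/-1.072e+00) = 29.925417
iter 5: u=1.124161  f(a)=+1.421e-14  f'(a)=-1.072e+00  a ← 29.925417 − (+1.421e-14/-1.072e+00) = 29.925417
converged: |Δa| < 1e-12 after 5 iterations
sag = a·(cosh(S/(2a)) − 1) = 29.925417·(cosh(1.124161) − 1) = 20.986094
T_max/T_min = cosh(S/(2a)) = 1.701280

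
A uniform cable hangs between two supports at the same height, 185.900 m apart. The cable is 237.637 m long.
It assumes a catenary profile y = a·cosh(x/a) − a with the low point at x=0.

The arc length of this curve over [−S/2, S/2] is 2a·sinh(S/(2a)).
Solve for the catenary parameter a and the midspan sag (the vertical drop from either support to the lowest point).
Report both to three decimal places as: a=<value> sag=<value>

seed: a₀ = √(S³/(24(L−S))) = √(185.900³/(24·51.737)) = 71.930461
iter 1: u=1.292220  f(a)=+4.495e+00  f'(a)=-1.694e+00  a ← 71.930461 − (+4.495e+00/-1.694e+00) = 74.584934
iter 2: u=1.246230  f(a)=+2.608e-01  f'(a)=-1.502e+00  a ← 74.584934 − (+2.608e-01/-1.502e+00) = 74.758566
iter 3: u=1.243336  f(a)=+9.977e-04  f'(a)=-1.491e+00  a ← 74.758566 − (+9.977e-04/-1.491e+00) = 74.759235
iter 4: u=1.243325  f(a)=+1.472e-08  f'(a)=-1.491e+00  a ← 74.759235 − (+1.472e-08/-1.491e+00) = 74.759235
iter 5: u=1.243325  f(a)=+5.684e-14  f'(a)=-1.491e+00  a ← 74.759235 − (+5.684e-14/-1.491e+00) = 74.759235
converged: |Δa| < 1e-12 after 5 iterations
sag = a·(cosh(S/(2a)) − 1) = 74.759235·(cosh(1.243325) − 1) = 65.621601
T_max/T_min = cosh(S/(2a)) = 1.877773

a=74.759 sag=65.622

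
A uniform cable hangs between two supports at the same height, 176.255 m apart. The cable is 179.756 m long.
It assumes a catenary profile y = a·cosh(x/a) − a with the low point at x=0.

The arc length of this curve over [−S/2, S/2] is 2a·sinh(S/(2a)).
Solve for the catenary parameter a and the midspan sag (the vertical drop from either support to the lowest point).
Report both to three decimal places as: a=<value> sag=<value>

seed: a₀ = √(S³/(24(L−S))) = √(176.255³/(24·3.501)) = 255.276298
iter 1: u=0.345224  f(a)=+2.092e-02  f'(a)=-2.776e-02  a ← 255.276298 − (+2.092e-02/-2.776e-02) = 256.030031
iter 2: u=0.344208  f(a)=+9.302e-05  f'(a)=-2.751e-02  a ← 256.030031 − (+9.302e-05/-2.751e-02) = 256.033413
iter 3: u=0.344203  f(a)=+1.857e-09  f'(a)=-2.751e-02  a ← 256.033413 − (+1.857e-09/-2.751e-02) = 256.033413
iter 4: u=0.344203  f(a)=+0.000e+00  f'(a)=-2.751e-02  a ← 256.033413 − (+0.000e+00/-2.751e-02) = 256.033413
converged: |Δa| < 1e-12 after 4 iterations
sag = a·(cosh(S/(2a)) − 1) = 256.033413·(cosh(0.344203) − 1) = 15.317215
T_max/T_min = cosh(S/(2a)) = 1.059825

a=256.033 sag=15.317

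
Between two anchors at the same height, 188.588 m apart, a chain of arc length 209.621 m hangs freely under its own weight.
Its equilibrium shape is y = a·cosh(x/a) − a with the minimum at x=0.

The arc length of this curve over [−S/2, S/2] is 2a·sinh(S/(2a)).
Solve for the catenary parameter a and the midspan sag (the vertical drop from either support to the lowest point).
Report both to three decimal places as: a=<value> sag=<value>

a=117.150 sag=40.042

seed: a₀ = √(S³/(24(L−S))) = √(188.588³/(24·21.033)) = 115.269617
iter 1: u=0.818030  f(a)=+7.151e-01  f'(a)=-3.899e-01  a ← 115.269617 − (+7.151e-01/-3.899e-01) = 117.103335
iter 2: u=0.805220  f(a)=+1.742e-02  f'(a)=-3.712e-01  a ← 117.103335 − (+1.742e-02/-3.712e-01) = 117.150270
iter 3: u=0.804898  f(a)=+1.091e-05  f'(a)=-3.707e-01  a ← 117.150270 − (+1.091e-05/-3.707e-01) = 117.150299
iter 4: u=0.804898  f(a)=+4.320e-12  f'(a)=-3.707e-01  a ← 117.150299 − (+4.320e-12/-3.707e-01) = 117.150299
converged: |Δa| < 1e-12 after 4 iterations
sag = a·(cosh(S/(2a)) − 1) = 117.150299·(cosh(0.804898) − 1) = 40.042046
T_max/T_min = cosh(S/(2a)) = 1.341801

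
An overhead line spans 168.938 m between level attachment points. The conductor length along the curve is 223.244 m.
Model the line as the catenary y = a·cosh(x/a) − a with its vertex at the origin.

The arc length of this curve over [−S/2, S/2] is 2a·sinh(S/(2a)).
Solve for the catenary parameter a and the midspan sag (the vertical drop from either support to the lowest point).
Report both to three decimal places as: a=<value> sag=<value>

seed: a₀ = √(S³/(24(L−S))) = √(168.938³/(24·54.306)) = 60.822112
iter 1: u=1.388788  f(a)=+5.484e+00  f'(a)=-2.155e+00  a ← 60.822112 − (+5.484e+00/-2.155e+00) = 63.367259
iter 2: u=1.333007  f(a)=+3.630e-01  f'(a)=-1.878e+00  a ← 63.367259 − (+3.630e-01/-1.878e+00) = 63.560553
iter 3: u=1.328953  f(a)=+1.840e-03  f'(a)=-1.859e+00  a ← 63.560553 − (+1.840e-03/-1.859e+00) = 63.561542
iter 4: u=1.328933  f(a)=+4.780e-08  f'(a)=-1.859e+00  a ← 63.561542 − (+4.780e-08/-1.859e+00) = 63.561542
iter 5: u=1.328933  f(a)=+0.000e+00  f'(a)=-1.859e+00  a ← 63.561542 − (+0.000e+00/-1.859e+00) = 63.561542
converged: |Δa| < 1e-12 after 5 iterations
sag = a·(cosh(S/(2a)) − 1) = 63.561542·(cosh(1.328933) − 1) = 64.888995
T_max/T_min = cosh(S/(2a)) = 2.020885

a=63.562 sag=64.889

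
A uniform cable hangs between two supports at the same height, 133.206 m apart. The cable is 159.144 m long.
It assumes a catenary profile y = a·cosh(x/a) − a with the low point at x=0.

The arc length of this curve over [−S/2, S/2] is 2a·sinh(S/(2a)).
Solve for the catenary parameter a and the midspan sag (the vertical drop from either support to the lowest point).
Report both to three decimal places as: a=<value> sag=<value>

seed: a₀ = √(S³/(24(L−S))) = √(133.206³/(24·25.938)) = 61.618599
iter 1: u=1.080891  f(a)=+1.558e+00  f'(a)=-9.444e-01  a ← 61.618599 − (+1.558e+00/-9.444e-01) = 63.268293
iter 2: u=1.052707  f(a)=+6.476e-02  f'(a)=-8.674e-01  a ← 63.268293 − (+6.476e-02/-8.674e-01) = 63.342954
iter 3: u=1.051467  f(a)=+1.226e-04  f'(a)=-8.641e-01  a ← 63.342954 − (+1.226e-04/-8.641e-01) = 63.343096
iter 4: u=1.051464  f(a)=+4.416e-10  f'(a)=-8.641e-01  a ← 63.343096 − (+4.416e-10/-8.641e-01) = 63.343096
iter 5: u=1.051464  f(a)=+0.000e+00  f'(a)=-8.641e-01  a ← 63.343096 − (+0.000e+00/-8.641e-01) = 63.343096
converged: |Δa| < 1e-12 after 5 iterations
sag = a·(cosh(S/(2a)) − 1) = 63.343096·(cosh(1.051464) − 1) = 38.362612
T_max/T_min = cosh(S/(2a)) = 1.605632

a=63.343 sag=38.363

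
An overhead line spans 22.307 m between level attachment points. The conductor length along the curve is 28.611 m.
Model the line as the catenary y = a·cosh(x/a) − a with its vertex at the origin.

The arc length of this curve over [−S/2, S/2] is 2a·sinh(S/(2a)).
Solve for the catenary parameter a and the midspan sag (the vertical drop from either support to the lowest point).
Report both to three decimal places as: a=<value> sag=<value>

a=8.907 sag=7.945

seed: a₀ = √(S³/(24(L−S))) = √(22.307³/(24·6.304)) = 8.565407
iter 1: u=1.302156  f(a)=+5.565e-01  f'(a)=-1.737e+00  a ← 8.565407 − (+5.565e-01/-1.737e+00) = 8.885788
iter 2: u=1.255207  f(a)=+3.275e-02  f'(a)=-1.538e+00  a ← 8.885788 − (+3.275e-02/-1.538e+00) = 8.907079
iter 3: u=1.252206  f(a)=+1.291e-04  f'(a)=-1.526e+00  a ← 8.907079 − (+1.291e-04/-1.526e+00) = 8.907163
iter 4: u=1.252194  f(a)=+2.023e-09  f'(a)=-1.526e+00  a ← 8.907163 − (+2.023e-09/-1.526e+00) = 8.907163
iter 5: u=1.252194  f(a)=+0.000e+00  f'(a)=-1.526e+00  a ← 8.907163 − (+0.000e+00/-1.526e+00) = 8.907163
converged: |Δa| < 1e-12 after 5 iterations
sag = a·(cosh(S/(2a)) − 1) = 8.907163·(cosh(1.252194) − 1) = 7.944688
T_max/T_min = cosh(S/(2a)) = 1.891944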